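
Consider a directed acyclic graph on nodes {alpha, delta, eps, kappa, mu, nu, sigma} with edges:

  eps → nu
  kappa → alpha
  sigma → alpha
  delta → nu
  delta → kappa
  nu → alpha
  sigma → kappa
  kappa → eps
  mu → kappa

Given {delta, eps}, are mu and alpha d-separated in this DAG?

We examine all 4 paths between mu and alpha:
  1. mu → kappa ← sigma → alpha — kappa:collider[open]; sigma:fork[open] ⇒ active
  2. mu → kappa ← delta → nu → alpha — kappa:collider[open]; delta:fork[blocks]; nu:chain[open] ⇒ blocked
  3. mu → kappa → eps → nu → alpha — kappa:chain[open]; eps:chain[blocks]; nu:chain[open] ⇒ blocked
  4. mu → kappa → alpha — kappa:chain[open] ⇒ active
At least one path is unblocked, so d-separation fails.

No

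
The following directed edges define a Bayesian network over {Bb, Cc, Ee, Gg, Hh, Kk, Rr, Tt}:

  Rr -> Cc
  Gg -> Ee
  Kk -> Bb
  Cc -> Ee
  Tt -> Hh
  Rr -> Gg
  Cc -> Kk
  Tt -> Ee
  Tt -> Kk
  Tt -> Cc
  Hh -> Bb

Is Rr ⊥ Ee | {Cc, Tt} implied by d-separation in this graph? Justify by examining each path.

We examine all 5 paths between Rr and Ee:
  1. Rr → Cc → Ee — Cc:chain[blocks] ⇒ blocked
  2. Rr → Cc → Kk → Bb ← Hh ← Tt → Ee — Cc:chain[blocks]; Kk:chain[open]; Bb:collider[blocks]; Hh:chain[open]; Tt:fork[blocks] ⇒ blocked
  3. Rr → Cc → Kk ← Tt → Ee — Cc:chain[blocks]; Kk:collider[blocks]; Tt:fork[blocks] ⇒ blocked
  4. Rr → Cc ← Tt → Ee — Cc:collider[open]; Tt:fork[blocks] ⇒ blocked
  5. Rr → Gg → Ee — Gg:chain[open] ⇒ active
Since the path Rr → Gg → Ee is active, Rr and Ee are not d-separated given {Cc, Tt}.

No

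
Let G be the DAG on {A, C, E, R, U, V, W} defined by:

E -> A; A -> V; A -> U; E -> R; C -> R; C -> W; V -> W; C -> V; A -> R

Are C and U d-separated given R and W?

There are 4 undirected paths between C and U; checking each against the conditioning set {R, W}:
Path 1: C → R ← E → A → U
  R is a collider and R is conditioned on, which opens it; E is a fork and E is not conditioned on; A is a chain and A is not conditioned on — no node blocks this path, so it is active.
Path 2: C → R ← A → U
  R is a collider and R is conditioned on, which opens it; A is a fork and A is not conditioned on — no node blocks this path, so it is active.
Path 3: C → W ← V ← A → U
  W is a collider and W is conditioned on, which opens it; V is a chain and V is not conditioned on; A is a fork and A is not conditioned on — no node blocks this path, so it is active.
Path 4: C → V ← A → U
  V is a collider and its descendant W is conditioned on, which opens it; A is a fork and A is not conditioned on — no node blocks this path, so it is active.
Since the path C → R ← E → A → U is active, C and U are not d-separated given {R, W}.

No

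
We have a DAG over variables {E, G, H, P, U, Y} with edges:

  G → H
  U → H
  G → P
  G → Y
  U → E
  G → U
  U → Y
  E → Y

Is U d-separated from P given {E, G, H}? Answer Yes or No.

Enumerating the 4 paths from U to P and testing each for blocking by {E, G, H}:
  1. U → H ← G → P — H:collider[open]; G:fork[blocks] ⇒ blocked
  2. U ← G → P — G:fork[blocks] ⇒ blocked
  3. U → E → Y ← G → P — E:chain[blocks]; Y:collider[blocks]; G:fork[blocks] ⇒ blocked
  4. U → Y ← G → P — Y:collider[blocks]; G:fork[blocks] ⇒ blocked
Every path is blocked, so U and P are d-separated given {E, G, H}.

Yes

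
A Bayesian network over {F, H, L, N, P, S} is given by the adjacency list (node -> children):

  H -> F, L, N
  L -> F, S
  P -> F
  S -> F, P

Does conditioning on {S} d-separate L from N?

No

Enumerating the 4 paths from L to N and testing each for blocking by {S}:
  1. L → F ← H → N — F:collider[blocks]; H:fork[open] ⇒ blocked
  2. L ← H → N — H:fork[open] ⇒ active
  3. L → S → P → F ← H → N — S:chain[blocks]; P:chain[open]; F:collider[blocks]; H:fork[open] ⇒ blocked
  4. L → S → F ← H → N — S:chain[blocks]; F:collider[blocks]; H:fork[open] ⇒ blocked
At least one path is unblocked, so d-separation fails.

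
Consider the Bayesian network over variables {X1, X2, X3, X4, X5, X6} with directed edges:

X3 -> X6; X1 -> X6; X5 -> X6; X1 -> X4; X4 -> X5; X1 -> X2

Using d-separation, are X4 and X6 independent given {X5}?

No

2 paths connect X4 and X6; each must be blocked for d-separation to hold:
Path 1: X4 ← X1 → X6
  X1 is a fork and X1 is not conditioned on — no node blocks this path, so it is active.
Path 2: X4 → X5 → X6
  X5 is a chain here and X5 is conditioned on, so the path is blocked at X5.
Because an active path exists, X4 and X6 are not d-separated.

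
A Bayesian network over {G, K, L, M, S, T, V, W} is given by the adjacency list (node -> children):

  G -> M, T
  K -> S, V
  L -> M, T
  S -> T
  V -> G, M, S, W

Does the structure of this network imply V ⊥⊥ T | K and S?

No

We examine all 6 paths between V and T:
  1. V → S → T — S:chain[blocks] ⇒ blocked
  2. V ← K → S → T — K:fork[blocks]; S:chain[blocks] ⇒ blocked
  3. V → G → T — G:chain[open] ⇒ active
  4. V → G → M ← L → T — G:chain[open]; M:collider[blocks]; L:fork[open] ⇒ blocked
  5. V → M ← L → T — M:collider[blocks]; L:fork[open] ⇒ blocked
  6. V → M ← G → T — M:collider[blocks]; G:fork[open] ⇒ blocked
Because an active path exists, V and T are not d-separated.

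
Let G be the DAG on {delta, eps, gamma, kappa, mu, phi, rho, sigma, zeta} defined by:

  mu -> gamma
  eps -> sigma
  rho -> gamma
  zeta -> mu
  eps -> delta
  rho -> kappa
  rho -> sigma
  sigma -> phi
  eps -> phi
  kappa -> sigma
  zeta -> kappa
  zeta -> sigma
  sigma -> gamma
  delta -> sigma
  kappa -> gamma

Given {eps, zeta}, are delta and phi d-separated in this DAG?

We examine all 4 paths between delta and phi:
Path 1: delta ← eps → phi
  eps is a fork here and eps is conditioned on, so the path is blocked at eps.
Path 2: delta ← eps → sigma → phi
  eps is a fork here and eps is conditioned on, so the path is blocked at eps.
Path 3: delta → sigma ← eps → phi
  sigma is a collider here and neither sigma nor any of its descendants is conditioned on, so the collider stays closed — the path is blocked at sigma.
Path 4: delta → sigma → phi
  sigma is a chain and sigma is not conditioned on — no node blocks this path, so it is active.
Since the path delta → sigma → phi is active, delta and phi are not d-separated given {eps, zeta}.

No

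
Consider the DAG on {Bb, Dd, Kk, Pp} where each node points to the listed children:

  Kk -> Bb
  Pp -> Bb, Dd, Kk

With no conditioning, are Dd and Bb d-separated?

Enumerating the 2 paths from Dd to Bb and testing each for blocking by ∅:
Path 1: Dd ← Pp → Kk → Bb
  Pp is a fork and Pp is not conditioned on; Kk is a chain and Kk is not conditioned on — no node blocks this path, so it is active.
Path 2: Dd ← Pp → Bb
  Pp is a fork and Pp is not conditioned on — no node blocks this path, so it is active.
At least one path is unblocked, so d-separation fails.

No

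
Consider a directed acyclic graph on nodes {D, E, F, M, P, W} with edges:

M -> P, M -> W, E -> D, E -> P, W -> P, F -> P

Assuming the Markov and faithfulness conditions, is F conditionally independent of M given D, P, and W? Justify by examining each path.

Enumerating the 2 paths from F to M and testing each for blocking by {D, P, W}:
Path 1: F → P ← M
  P is a collider and P is conditioned on, which opens it — no node blocks this path, so it is active.
Path 2: F → P ← W ← M
  W is a chain here and W is conditioned on, so the path is blocked at W.
At least one path is unblocked, so d-separation fails.

No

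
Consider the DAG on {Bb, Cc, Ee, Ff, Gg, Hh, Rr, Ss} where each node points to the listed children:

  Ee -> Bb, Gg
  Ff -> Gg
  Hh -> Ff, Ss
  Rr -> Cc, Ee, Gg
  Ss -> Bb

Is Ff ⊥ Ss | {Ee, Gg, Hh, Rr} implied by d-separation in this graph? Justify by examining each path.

Yes

Enumerating the 3 paths from Ff to Ss and testing each for blocking by {Ee, Gg, Hh, Rr}:
Path 1: Ff ← Hh → Ss
  Hh is a fork here and Hh is conditioned on, so the path is blocked at Hh.
Path 2: Ff → Gg ← Rr → Ee → Bb ← Ss
  Rr is a fork here and Rr is conditioned on, so the path is blocked at Rr.
Path 3: Ff → Gg ← Ee → Bb ← Ss
  Ee is a fork here and Ee is conditioned on, so the path is blocked at Ee.
Every path is blocked, so Ff and Ss are d-separated given {Ee, Gg, Hh, Rr}.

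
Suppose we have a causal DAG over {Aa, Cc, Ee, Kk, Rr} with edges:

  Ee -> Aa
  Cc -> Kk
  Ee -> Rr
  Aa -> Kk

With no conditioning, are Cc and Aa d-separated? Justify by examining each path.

There is one path between Cc and Aa:
Path 1: Cc → Kk ← Aa
  Kk is a collider here and neither Kk nor any of its descendants is conditioned on, so the collider stays closed — the path is blocked at Kk.
Since every path is blocked, d-separation holds.

Yes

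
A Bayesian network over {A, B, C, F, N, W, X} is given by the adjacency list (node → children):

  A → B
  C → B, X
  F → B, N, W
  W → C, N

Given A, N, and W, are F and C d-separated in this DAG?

Enumerating the 3 paths from F to C and testing each for blocking by {A, N, W}:
  1. F → W → C — W:chain[blocks] ⇒ blocked
  2. F → N ← W → C — N:collider[open]; W:fork[blocks] ⇒ blocked
  3. F → B ← C — B:collider[blocks] ⇒ blocked
All paths are blocked; F ⊥ C | {A, N, W} holds.

Yes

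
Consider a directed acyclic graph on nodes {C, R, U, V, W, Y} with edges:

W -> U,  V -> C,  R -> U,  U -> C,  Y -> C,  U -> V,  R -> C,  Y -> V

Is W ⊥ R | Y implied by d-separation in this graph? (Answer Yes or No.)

There are 4 undirected paths between W and R; checking each against the conditioning set {Y}:
Path 1: W → U → V ← Y → C ← R
  V is a collider here and neither V nor any of its descendants is conditioned on, so the collider stays closed — the path is blocked at V.
Path 2: W → U → V → C ← R
  C is a collider here and neither C nor any of its descendants is conditioned on, so the collider stays closed — the path is blocked at C.
Path 3: W → U ← R
  U is a collider here and neither U nor any of its descendants is conditioned on, so the collider stays closed — the path is blocked at U.
Path 4: W → U → C ← R
  C is a collider here and neither C nor any of its descendants is conditioned on, so the collider stays closed — the path is blocked at C.
Since every path is blocked, d-separation holds.

Yes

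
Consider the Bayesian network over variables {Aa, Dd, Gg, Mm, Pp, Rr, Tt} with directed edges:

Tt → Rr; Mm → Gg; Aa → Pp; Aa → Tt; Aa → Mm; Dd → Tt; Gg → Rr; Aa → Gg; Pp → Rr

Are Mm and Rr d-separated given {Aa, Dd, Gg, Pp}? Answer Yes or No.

Yes — Mm and Rr are d-separated given {Aa, Dd, Gg, Pp}.

We examine all 6 paths between Mm and Rr:
Path 1: Mm → Gg → Rr
  Gg is a chain here and Gg is conditioned on, so the path is blocked at Gg.
Path 2: Mm → Gg ← Aa → Tt → Rr
  Aa is a fork here and Aa is conditioned on, so the path is blocked at Aa.
Path 3: Mm → Gg ← Aa → Pp → Rr
  Aa is a fork here and Aa is conditioned on, so the path is blocked at Aa.
Path 4: Mm ← Aa → Tt → Rr
  Aa is a fork here and Aa is conditioned on, so the path is blocked at Aa.
Path 5: Mm ← Aa → Gg → Rr
  Aa is a fork here and Aa is conditioned on, so the path is blocked at Aa.
Path 6: Mm ← Aa → Pp → Rr
  Aa is a fork here and Aa is conditioned on, so the path is blocked at Aa.
Every path is blocked, so Mm and Rr are d-separated given {Aa, Dd, Gg, Pp}.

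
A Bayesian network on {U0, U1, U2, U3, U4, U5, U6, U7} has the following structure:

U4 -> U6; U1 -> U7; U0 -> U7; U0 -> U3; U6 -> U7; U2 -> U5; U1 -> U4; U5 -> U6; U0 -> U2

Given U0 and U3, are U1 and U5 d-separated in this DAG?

4 paths connect U1 and U5; each must be blocked for d-separation to hold:
Path 1: U1 → U7 ← U6 ← U5
  U7 is a collider here and neither U7 nor any of its descendants is conditioned on, so the collider stays closed — the path is blocked at U7.
Path 2: U1 → U7 ← U0 → U2 → U5
  U7 is a collider here and neither U7 nor any of its descendants is conditioned on, so the collider stays closed — the path is blocked at U7.
Path 3: U1 → U4 → U6 → U7 ← U0 → U2 → U5
  U7 is a collider here and neither U7 nor any of its descendants is conditioned on, so the collider stays closed — the path is blocked at U7.
Path 4: U1 → U4 → U6 ← U5
  U6 is a collider here and neither U6 nor any of its descendants is conditioned on, so the collider stays closed — the path is blocked at U6.
Since every path is blocked, d-separation holds.

Yes — U1 and U5 are d-separated given {U0, U3}.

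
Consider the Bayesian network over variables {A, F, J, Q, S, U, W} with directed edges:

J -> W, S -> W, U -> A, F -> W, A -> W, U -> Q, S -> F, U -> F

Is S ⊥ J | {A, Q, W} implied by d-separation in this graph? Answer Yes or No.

No

3 paths connect S and J; each must be blocked for d-separation to hold:
  1. S → W ← J — W:collider[open] ⇒ active
  2. S → F → W ← J — F:chain[open]; W:collider[open] ⇒ active
  3. S → F ← U → A → W ← J — F:collider[open]; U:fork[open]; A:chain[blocks]; W:collider[open] ⇒ blocked
At least one path is unblocked, so d-separation fails.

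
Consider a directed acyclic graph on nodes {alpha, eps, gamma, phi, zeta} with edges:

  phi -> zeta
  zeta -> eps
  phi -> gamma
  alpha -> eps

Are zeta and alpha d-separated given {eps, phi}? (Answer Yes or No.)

No

There is one path between zeta and alpha:
Path 1: zeta → eps ← alpha
  eps is a collider and eps is conditioned on, which opens it — no node blocks this path, so it is active.
Since the path zeta → eps ← alpha is active, zeta and alpha are not d-separated given {eps, phi}.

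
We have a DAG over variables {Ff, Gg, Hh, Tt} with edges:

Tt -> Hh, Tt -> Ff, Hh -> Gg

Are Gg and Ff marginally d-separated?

No — Gg and Ff are not d-separated given ∅.

There is one path between Gg and Ff:
Path 1: Gg ← Hh ← Tt → Ff
  Hh is a chain and Hh is not conditioned on; Tt is a fork and Tt is not conditioned on — no node blocks this path, so it is active.
Because an active path exists, Gg and Ff are not d-separated.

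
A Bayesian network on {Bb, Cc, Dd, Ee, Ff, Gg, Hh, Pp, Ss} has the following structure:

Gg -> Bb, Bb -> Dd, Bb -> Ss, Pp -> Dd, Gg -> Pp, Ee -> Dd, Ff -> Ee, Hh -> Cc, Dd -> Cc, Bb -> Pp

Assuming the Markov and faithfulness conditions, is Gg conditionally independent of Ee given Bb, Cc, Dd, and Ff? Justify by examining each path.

We examine all 4 paths between Gg and Ee:
Path 1: Gg → Pp → Dd ← Ee
  Pp is a chain and Pp is not conditioned on; Dd is a collider and Dd is conditioned on, which opens it — no node blocks this path, so it is active.
Path 2: Gg → Pp ← Bb → Dd ← Ee
  Bb is a fork here and Bb is conditioned on, so the path is blocked at Bb.
Path 3: Gg → Bb → Pp → Dd ← Ee
  Bb is a chain here and Bb is conditioned on, so the path is blocked at Bb.
Path 4: Gg → Bb → Dd ← Ee
  Bb is a chain here and Bb is conditioned on, so the path is blocked at Bb.
At least one path is unblocked, so d-separation fails.

No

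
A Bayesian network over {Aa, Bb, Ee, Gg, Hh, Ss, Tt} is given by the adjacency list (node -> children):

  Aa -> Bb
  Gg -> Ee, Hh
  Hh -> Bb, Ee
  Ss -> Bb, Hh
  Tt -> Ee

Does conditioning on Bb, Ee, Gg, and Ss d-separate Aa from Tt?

4 paths connect Aa and Tt; each must be blocked for d-separation to hold:
Path 1: Aa → Bb ← Hh ← Gg → Ee ← Tt
  Gg is a fork here and Gg is conditioned on, so the path is blocked at Gg.
Path 2: Aa → Bb ← Hh → Ee ← Tt
  Bb is a collider and Bb is conditioned on, which opens it; Hh is a fork and Hh is not conditioned on; Ee is a collider and Ee is conditioned on, which opens it — no node blocks this path, so it is active.
Path 3: Aa → Bb ← Ss → Hh ← Gg → Ee ← Tt
  Ss is a fork here and Ss is conditioned on, so the path is blocked at Ss.
Path 4: Aa → Bb ← Ss → Hh → Ee ← Tt
  Ss is a fork here and Ss is conditioned on, so the path is blocked at Ss.
Because an active path exists, Aa and Tt are not d-separated.

No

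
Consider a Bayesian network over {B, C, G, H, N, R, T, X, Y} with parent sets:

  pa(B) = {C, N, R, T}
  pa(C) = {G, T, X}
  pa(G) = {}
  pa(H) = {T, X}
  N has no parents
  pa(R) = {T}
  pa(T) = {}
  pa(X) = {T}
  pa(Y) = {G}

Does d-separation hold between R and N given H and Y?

5 paths connect R and N; each must be blocked for d-separation to hold:
Path 1: R ← T → C → B ← N
  B is a collider here and neither B nor any of its descendants is conditioned on, so the collider stays closed — the path is blocked at B.
Path 2: R ← T → H ← X → C → B ← N
  B is a collider here and neither B nor any of its descendants is conditioned on, so the collider stays closed — the path is blocked at B.
Path 3: R ← T → X → C → B ← N
  B is a collider here and neither B nor any of its descendants is conditioned on, so the collider stays closed — the path is blocked at B.
Path 4: R ← T → B ← N
  B is a collider here and neither B nor any of its descendants is conditioned on, so the collider stays closed — the path is blocked at B.
Path 5: R → B ← N
  B is a collider here and neither B nor any of its descendants is conditioned on, so the collider stays closed — the path is blocked at B.
All paths are blocked; R ⊥ N | {H, Y} holds.

Yes — R and N are d-separated given {H, Y}.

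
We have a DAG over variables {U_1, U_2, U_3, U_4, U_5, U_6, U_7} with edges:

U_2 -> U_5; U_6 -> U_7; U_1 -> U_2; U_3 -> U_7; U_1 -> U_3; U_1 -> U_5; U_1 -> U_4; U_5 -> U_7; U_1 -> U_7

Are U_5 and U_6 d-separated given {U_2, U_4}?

There are 5 undirected paths between U_5 and U_6; checking each against the conditioning set {U_2, U_4}:
Path 1: U_5 ← U_1 → U_7 ← U_6
  U_7 is a collider here and neither U_7 nor any of its descendants is conditioned on, so the collider stays closed — the path is blocked at U_7.
Path 2: U_5 ← U_1 → U_3 → U_7 ← U_6
  U_7 is a collider here and neither U_7 nor any of its descendants is conditioned on, so the collider stays closed — the path is blocked at U_7.
Path 3: U_5 ← U_2 ← U_1 → U_7 ← U_6
  U_2 is a chain here and U_2 is conditioned on, so the path is blocked at U_2.
Path 4: U_5 ← U_2 ← U_1 → U_3 → U_7 ← U_6
  U_2 is a chain here and U_2 is conditioned on, so the path is blocked at U_2.
Path 5: U_5 → U_7 ← U_6
  U_7 is a collider here and neither U_7 nor any of its descendants is conditioned on, so the collider stays closed — the path is blocked at U_7.
All paths are blocked; U_5 ⊥ U_6 | {U_2, U_4} holds.

Yes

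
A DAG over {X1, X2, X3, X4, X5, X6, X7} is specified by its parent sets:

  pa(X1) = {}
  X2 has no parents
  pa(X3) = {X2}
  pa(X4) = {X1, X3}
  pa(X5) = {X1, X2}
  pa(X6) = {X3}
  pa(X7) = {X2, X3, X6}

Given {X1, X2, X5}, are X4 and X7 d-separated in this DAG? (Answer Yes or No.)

No

Enumerating the 6 paths from X4 to X7 and testing each for blocking by {X1, X2, X5}:
  1. X4 ← X1 → X5 ← X2 → X7 — X1:fork[blocks]; X5:collider[open]; X2:fork[blocks] ⇒ blocked
  2. X4 ← X1 → X5 ← X2 → X3 → X7 — X1:fork[blocks]; X5:collider[open]; X2:fork[blocks]; X3:chain[open] ⇒ blocked
  3. X4 ← X1 → X5 ← X2 → X3 → X6 → X7 — X1:fork[blocks]; X5:collider[open]; X2:fork[blocks]; X3:chain[open]; X6:chain[open] ⇒ blocked
  4. X4 ← X3 → X7 — X3:fork[open] ⇒ active
  5. X4 ← X3 → X6 → X7 — X3:fork[open]; X6:chain[open] ⇒ active
  6. X4 ← X3 ← X2 → X7 — X3:chain[open]; X2:fork[blocks] ⇒ blocked
At least one path is unblocked, so d-separation fails.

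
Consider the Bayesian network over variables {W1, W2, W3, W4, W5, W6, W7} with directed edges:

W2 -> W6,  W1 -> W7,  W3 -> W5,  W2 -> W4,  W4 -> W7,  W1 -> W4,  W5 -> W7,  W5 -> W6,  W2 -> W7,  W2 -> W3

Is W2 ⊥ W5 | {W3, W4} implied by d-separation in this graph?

Yes

Enumerating the 5 paths from W2 to W5 and testing each for blocking by {W3, W4}:
  1. W2 → W4 → W7 ← W5 — W4:chain[blocks]; W7:collider[blocks] ⇒ blocked
  2. W2 → W4 ← W1 → W7 ← W5 — W4:collider[open]; W1:fork[open]; W7:collider[blocks] ⇒ blocked
  3. W2 → W7 ← W5 — W7:collider[blocks] ⇒ blocked
  4. W2 → W3 → W5 — W3:chain[blocks] ⇒ blocked
  5. W2 → W6 ← W5 — W6:collider[blocks] ⇒ blocked
Every path is blocked, so W2 and W5 are d-separated given {W3, W4}.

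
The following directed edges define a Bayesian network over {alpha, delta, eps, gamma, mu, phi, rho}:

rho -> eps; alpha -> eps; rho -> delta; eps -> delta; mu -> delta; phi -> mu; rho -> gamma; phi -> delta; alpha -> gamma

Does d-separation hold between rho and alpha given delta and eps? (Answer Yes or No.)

No

Enumerating the 3 paths from rho to alpha and testing each for blocking by {delta, eps}:
  1. rho → delta ← eps ← alpha — delta:collider[open]; eps:chain[blocks] ⇒ blocked
  2. rho → eps ← alpha — eps:collider[open] ⇒ active
  3. rho → gamma ← alpha — gamma:collider[blocks] ⇒ blocked
Because an active path exists, rho and alpha are not d-separated.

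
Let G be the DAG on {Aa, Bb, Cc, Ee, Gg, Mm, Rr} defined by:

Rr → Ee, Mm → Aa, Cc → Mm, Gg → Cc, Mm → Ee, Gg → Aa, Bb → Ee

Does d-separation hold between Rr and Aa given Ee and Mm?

2 paths connect Rr and Aa; each must be blocked for d-separation to hold:
Path 1: Rr → Ee ← Mm → Aa
  Mm is a fork here and Mm is conditioned on, so the path is blocked at Mm.
Path 2: Rr → Ee ← Mm ← Cc ← Gg → Aa
  Mm is a chain here and Mm is conditioned on, so the path is blocked at Mm.
All paths are blocked; Rr ⊥ Aa | {Ee, Mm} holds.

Yes — Rr and Aa are d-separated given {Ee, Mm}.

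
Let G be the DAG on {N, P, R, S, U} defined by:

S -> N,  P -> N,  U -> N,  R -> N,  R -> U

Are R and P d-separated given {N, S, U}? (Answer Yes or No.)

Enumerating the 2 paths from R to P and testing each for blocking by {N, S, U}:
Path 1: R → U → N ← P
  U is a chain here and U is conditioned on, so the path is blocked at U.
Path 2: R → N ← P
  N is a collider and N is conditioned on, which opens it — no node blocks this path, so it is active.
Since the path R → N ← P is active, R and P are not d-separated given {N, S, U}.

No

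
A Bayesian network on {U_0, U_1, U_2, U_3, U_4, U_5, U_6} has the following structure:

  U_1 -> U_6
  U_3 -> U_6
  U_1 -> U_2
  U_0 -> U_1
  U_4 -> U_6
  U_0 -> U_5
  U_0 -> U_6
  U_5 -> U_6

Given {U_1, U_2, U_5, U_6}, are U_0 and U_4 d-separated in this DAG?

Enumerating the 3 paths from U_0 to U_4 and testing each for blocking by {U_1, U_2, U_5, U_6}:
Path 1: U_0 → U_1 → U_6 ← U_4
  U_1 is a chain here and U_1 is conditioned on, so the path is blocked at U_1.
Path 2: U_0 → U_5 → U_6 ← U_4
  U_5 is a chain here and U_5 is conditioned on, so the path is blocked at U_5.
Path 3: U_0 → U_6 ← U_4
  U_6 is a collider and U_6 is conditioned on, which opens it — no node blocks this path, so it is active.
Because an active path exists, U_0 and U_4 are not d-separated.

No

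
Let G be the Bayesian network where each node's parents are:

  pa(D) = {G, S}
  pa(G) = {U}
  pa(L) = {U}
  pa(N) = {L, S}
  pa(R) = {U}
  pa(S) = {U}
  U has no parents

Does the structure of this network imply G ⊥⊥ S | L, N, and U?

Yes — G and S are d-separated given {L, N, U}.

There are 3 undirected paths between G and S; checking each against the conditioning set {L, N, U}:
  1. G → D ← S — D:collider[blocks] ⇒ blocked
  2. G ← U → L → N ← S — U:fork[blocks]; L:chain[blocks]; N:collider[open] ⇒ blocked
  3. G ← U → S — U:fork[blocks] ⇒ blocked
Since every path is blocked, d-separation holds.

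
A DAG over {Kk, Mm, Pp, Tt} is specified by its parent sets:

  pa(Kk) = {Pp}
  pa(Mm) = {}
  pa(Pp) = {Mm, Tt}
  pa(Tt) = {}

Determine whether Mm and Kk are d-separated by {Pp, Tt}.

Yes

Only one path connects Mm and Kk:
  1. Mm → Pp → Kk — Pp:chain[blocks] ⇒ blocked
Since every path is blocked, d-separation holds.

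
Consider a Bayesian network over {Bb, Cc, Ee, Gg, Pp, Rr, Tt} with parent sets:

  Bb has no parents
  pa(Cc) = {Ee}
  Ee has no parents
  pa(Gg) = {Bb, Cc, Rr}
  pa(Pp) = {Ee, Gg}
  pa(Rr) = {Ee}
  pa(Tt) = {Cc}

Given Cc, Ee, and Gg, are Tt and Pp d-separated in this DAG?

Yes

There are 4 undirected paths between Tt and Pp; checking each against the conditioning set {Cc, Ee, Gg}:
  1. Tt ← Cc ← Ee → Rr → Gg → Pp — Cc:chain[blocks]; Ee:fork[blocks]; Rr:chain[open]; Gg:chain[blocks] ⇒ blocked
  2. Tt ← Cc ← Ee → Pp — Cc:chain[blocks]; Ee:fork[blocks] ⇒ blocked
  3. Tt ← Cc → Gg ← Rr ← Ee → Pp — Cc:fork[blocks]; Gg:collider[open]; Rr:chain[open]; Ee:fork[blocks] ⇒ blocked
  4. Tt ← Cc → Gg → Pp — Cc:fork[blocks]; Gg:chain[blocks] ⇒ blocked
Since every path is blocked, d-separation holds.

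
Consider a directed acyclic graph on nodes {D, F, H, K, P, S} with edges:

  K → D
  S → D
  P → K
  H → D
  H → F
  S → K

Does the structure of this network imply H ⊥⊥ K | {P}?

Yes

There are 2 undirected paths between H and K; checking each against the conditioning set {P}:
  1. H → D ← S → K — D:collider[blocks]; S:fork[open] ⇒ blocked
  2. H → D ← K — D:collider[blocks] ⇒ blocked
All paths are blocked; H ⊥ K | {P} holds.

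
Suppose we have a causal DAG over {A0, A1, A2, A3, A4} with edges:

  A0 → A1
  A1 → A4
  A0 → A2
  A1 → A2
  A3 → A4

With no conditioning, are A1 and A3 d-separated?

Yes

The only undirected path from A1 to A3 is:
Path 1: A1 → A4 ← A3
  A4 is a collider here and neither A4 nor any of its descendants is conditioned on, so the collider stays closed — the path is blocked at A4.
Since every path is blocked, d-separation holds.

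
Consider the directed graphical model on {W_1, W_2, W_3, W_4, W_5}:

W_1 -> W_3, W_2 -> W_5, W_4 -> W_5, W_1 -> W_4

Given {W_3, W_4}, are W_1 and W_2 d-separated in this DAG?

There is one path between W_1 and W_2:
Path 1: W_1 → W_4 → W_5 ← W_2
  W_4 is a chain here and W_4 is conditioned on, so the path is blocked at W_4.
Since every path is blocked, d-separation holds.

Yes — W_1 and W_2 are d-separated given {W_3, W_4}.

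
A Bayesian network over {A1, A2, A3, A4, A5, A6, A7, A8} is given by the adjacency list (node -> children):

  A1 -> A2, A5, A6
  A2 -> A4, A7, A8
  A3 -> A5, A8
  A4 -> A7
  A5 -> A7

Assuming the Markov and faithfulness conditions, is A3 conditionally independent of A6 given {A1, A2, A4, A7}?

Yes

Enumerating the 6 paths from A3 to A6 and testing each for blocking by {A1, A2, A4, A7}:
Path 1: A3 → A5 ← A1 → A6
  A1 is a fork here and A1 is conditioned on, so the path is blocked at A1.
Path 2: A3 → A5 → A7 ← A2 ← A1 → A6
  A2 is a chain here and A2 is conditioned on, so the path is blocked at A2.
Path 3: A3 → A5 → A7 ← A4 ← A2 ← A1 → A6
  A4 is a chain here and A4 is conditioned on, so the path is blocked at A4.
Path 4: A3 → A8 ← A2 ← A1 → A6
  A8 is a collider here and neither A8 nor any of its descendants is conditioned on, so the collider stays closed — the path is blocked at A8.
Path 5: A3 → A8 ← A2 → A4 → A7 ← A5 ← A1 → A6
  A8 is a collider here and neither A8 nor any of its descendants is conditioned on, so the collider stays closed — the path is blocked at A8.
Path 6: A3 → A8 ← A2 → A7 ← A5 ← A1 → A6
  A8 is a collider here and neither A8 nor any of its descendants is conditioned on, so the collider stays closed — the path is blocked at A8.
All paths are blocked; A3 ⊥ A6 | {A1, A2, A4, A7} holds.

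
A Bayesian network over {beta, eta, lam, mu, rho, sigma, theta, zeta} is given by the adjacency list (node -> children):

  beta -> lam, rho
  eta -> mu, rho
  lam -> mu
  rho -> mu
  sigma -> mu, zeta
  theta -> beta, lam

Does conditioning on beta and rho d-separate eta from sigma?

Yes — eta and sigma are d-separated given {beta, rho}.

We examine all 4 paths between eta and sigma:
  1. eta → rho → mu ← sigma — rho:chain[blocks]; mu:collider[blocks] ⇒ blocked
  2. eta → rho ← beta ← theta → lam → mu ← sigma — rho:collider[open]; beta:chain[blocks]; theta:fork[open]; lam:chain[open]; mu:collider[blocks] ⇒ blocked
  3. eta → rho ← beta → lam → mu ← sigma — rho:collider[open]; beta:fork[blocks]; lam:chain[open]; mu:collider[blocks] ⇒ blocked
  4. eta → mu ← sigma — mu:collider[blocks] ⇒ blocked
Since every path is blocked, d-separation holds.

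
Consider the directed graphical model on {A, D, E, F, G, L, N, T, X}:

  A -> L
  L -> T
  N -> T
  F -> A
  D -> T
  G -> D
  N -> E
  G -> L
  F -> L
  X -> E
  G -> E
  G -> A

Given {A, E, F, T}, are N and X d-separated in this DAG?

No

5 paths connect N and X; each must be blocked for d-separation to hold:
  1. N → T ← L ← F → A ← G → E ← X — T:collider[open]; L:chain[open]; F:fork[blocks]; A:collider[open]; G:fork[open]; E:collider[open] ⇒ blocked
  2. N → T ← L ← G → E ← X — T:collider[open]; L:chain[open]; G:fork[open]; E:collider[open] ⇒ active
  3. N → T ← L ← A ← G → E ← X — T:collider[open]; L:chain[open]; A:chain[blocks]; G:fork[open]; E:collider[open] ⇒ blocked
  4. N → T ← D ← G → E ← X — T:collider[open]; D:chain[open]; G:fork[open]; E:collider[open] ⇒ active
  5. N → E ← X — E:collider[open] ⇒ active
Since the path N → T ← L ← G → E ← X is active, N and X are not d-separated given {A, E, F, T}.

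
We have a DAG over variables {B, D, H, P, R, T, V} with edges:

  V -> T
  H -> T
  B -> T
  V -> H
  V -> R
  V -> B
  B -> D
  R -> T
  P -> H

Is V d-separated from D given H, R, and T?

No

We examine all 4 paths between V and D:
Path 1: V → T ← B → D
  T is a collider and T is conditioned on, which opens it; B is a fork and B is not conditioned on — no node blocks this path, so it is active.
Path 2: V → H → T ← B → D
  H is a chain here and H is conditioned on, so the path is blocked at H.
Path 3: V → R → T ← B → D
  R is a chain here and R is conditioned on, so the path is blocked at R.
Path 4: V → B → D
  B is a chain and B is not conditioned on — no node blocks this path, so it is active.
At least one path is unblocked, so d-separation fails.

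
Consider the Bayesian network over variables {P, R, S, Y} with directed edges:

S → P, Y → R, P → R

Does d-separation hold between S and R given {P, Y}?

There is one path between S and R:
  1. S → P → R — P:chain[blocks] ⇒ blocked
Since every path is blocked, d-separation holds.

Yes — S and R are d-separated given {P, Y}.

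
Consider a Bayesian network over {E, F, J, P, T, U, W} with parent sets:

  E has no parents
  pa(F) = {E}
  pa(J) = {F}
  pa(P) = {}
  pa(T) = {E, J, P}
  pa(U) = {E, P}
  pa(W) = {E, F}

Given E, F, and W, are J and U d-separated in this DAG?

We examine all 6 paths between J and U:
  1. J ← F → W ← E → U — F:fork[blocks]; W:collider[open]; E:fork[blocks] ⇒ blocked
  2. J ← F → W ← E → T ← P → U — F:fork[blocks]; W:collider[open]; E:fork[blocks]; T:collider[blocks]; P:fork[open] ⇒ blocked
  3. J ← F ← E → U — F:chain[blocks]; E:fork[blocks] ⇒ blocked
  4. J ← F ← E → T ← P → U — F:chain[blocks]; E:fork[blocks]; T:collider[blocks]; P:fork[open] ⇒ blocked
  5. J → T ← P → U — T:collider[blocks]; P:fork[open] ⇒ blocked
  6. J → T ← E → U — T:collider[blocks]; E:fork[blocks] ⇒ blocked
All paths are blocked; J ⊥ U | {E, F, W} holds.

Yes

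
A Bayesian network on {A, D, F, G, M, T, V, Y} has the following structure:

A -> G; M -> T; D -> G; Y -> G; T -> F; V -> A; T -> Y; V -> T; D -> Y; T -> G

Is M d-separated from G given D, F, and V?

There are 4 undirected paths between M and G; checking each against the conditioning set {D, F, V}:
Path 1: M → T → Y ← D → G
  Y is a collider here and neither Y nor any of its descendants is conditioned on, so the collider stays closed — the path is blocked at Y.
Path 2: M → T → Y → G
  T is a chain and T is not conditioned on; Y is a chain and Y is not conditioned on — no node blocks this path, so it is active.
Path 3: M → T ← V → A → G
  V is a fork here and V is conditioned on, so the path is blocked at V.
Path 4: M → T → G
  T is a chain and T is not conditioned on — no node blocks this path, so it is active.
At least one path is unblocked, so d-separation fails.

No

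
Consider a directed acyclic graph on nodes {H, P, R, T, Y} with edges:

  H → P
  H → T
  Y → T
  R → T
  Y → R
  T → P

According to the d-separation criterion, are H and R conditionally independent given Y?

Yes — H and R are d-separated given {Y}.

4 paths connect H and R; each must be blocked for d-separation to hold:
  1. H → P ← T ← Y → R — P:collider[blocks]; T:chain[open]; Y:fork[blocks] ⇒ blocked
  2. H → P ← T ← R — P:collider[blocks]; T:chain[open] ⇒ blocked
  3. H → T ← Y → R — T:collider[blocks]; Y:fork[blocks] ⇒ blocked
  4. H → T ← R — T:collider[blocks] ⇒ blocked
Every path is blocked, so H and R are d-separated given {Y}.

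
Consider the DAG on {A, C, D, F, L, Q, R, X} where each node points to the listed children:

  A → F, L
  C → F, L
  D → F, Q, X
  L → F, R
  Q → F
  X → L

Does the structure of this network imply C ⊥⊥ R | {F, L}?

There are 5 undirected paths between C and R; checking each against the conditioning set {F, L}:
Path 1: C → L → R
  L is a chain here and L is conditioned on, so the path is blocked at L.
Path 2: C → F ← A → L → R
  L is a chain here and L is conditioned on, so the path is blocked at L.
Path 3: C → F ← D → X → L → R
  L is a chain here and L is conditioned on, so the path is blocked at L.
Path 4: C → F ← L → R
  L is a fork here and L is conditioned on, so the path is blocked at L.
Path 5: C → F ← Q ← D → X → L → R
  L is a chain here and L is conditioned on, so the path is blocked at L.
Every path is blocked, so C and R are d-separated given {F, L}.

Yes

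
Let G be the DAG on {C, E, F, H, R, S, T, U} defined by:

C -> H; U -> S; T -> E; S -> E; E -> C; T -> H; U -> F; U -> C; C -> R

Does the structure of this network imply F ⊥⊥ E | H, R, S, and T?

We examine all 3 paths between F and E:
Path 1: F ← U → C → H ← T → E
  T is a fork here and T is conditioned on, so the path is blocked at T.
Path 2: F ← U → C ← E
  U is a fork and U is not conditioned on; C is a collider and its descendant H is conditioned on, which opens it — no node blocks this path, so it is active.
Path 3: F ← U → S → E
  S is a chain here and S is conditioned on, so the path is blocked at S.
Because an active path exists, F and E are not d-separated.

No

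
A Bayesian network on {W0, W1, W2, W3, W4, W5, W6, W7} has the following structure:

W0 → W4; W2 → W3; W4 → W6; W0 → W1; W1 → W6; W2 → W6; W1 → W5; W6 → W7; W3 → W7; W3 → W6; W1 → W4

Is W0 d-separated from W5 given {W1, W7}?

Yes

There are 3 undirected paths between W0 and W5; checking each against the conditioning set {W1, W7}:
  1. W0 → W4 → W6 ← W1 → W5 — W4:chain[open]; W6:collider[open]; W1:fork[blocks] ⇒ blocked
  2. W0 → W4 ← W1 → W5 — W4:collider[open]; W1:fork[blocks] ⇒ blocked
  3. W0 → W1 → W5 — W1:chain[blocks] ⇒ blocked
Since every path is blocked, d-separation holds.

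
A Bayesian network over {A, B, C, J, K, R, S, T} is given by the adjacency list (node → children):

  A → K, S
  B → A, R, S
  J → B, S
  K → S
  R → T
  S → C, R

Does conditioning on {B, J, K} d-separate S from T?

5 paths connect S and T; each must be blocked for d-separation to hold:
Path 1: S ← J → B → R → T
  J is a fork here and J is conditioned on, so the path is blocked at J.
Path 2: S ← B → R → T
  B is a fork here and B is conditioned on, so the path is blocked at B.
Path 3: S ← K ← A ← B → R → T
  K is a chain here and K is conditioned on, so the path is blocked at K.
Path 4: S → R → T
  R is a chain and R is not conditioned on — no node blocks this path, so it is active.
Path 5: S ← A ← B → R → T
  B is a fork here and B is conditioned on, so the path is blocked at B.
Because an active path exists, S and T are not d-separated.

No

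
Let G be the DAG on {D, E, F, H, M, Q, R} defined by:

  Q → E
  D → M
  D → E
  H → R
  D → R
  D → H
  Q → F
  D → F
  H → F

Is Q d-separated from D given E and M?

No

There are 4 undirected paths between Q and D; checking each against the conditioning set {E, M}:
  1. Q → E ← D — E:collider[open] ⇒ active
  2. Q → F ← D — F:collider[blocks] ⇒ blocked
  3. Q → F ← H ← D — F:collider[blocks]; H:chain[open] ⇒ blocked
  4. Q → F ← H → R ← D — F:collider[blocks]; H:fork[open]; R:collider[blocks] ⇒ blocked
Because an active path exists, Q and D are not d-separated.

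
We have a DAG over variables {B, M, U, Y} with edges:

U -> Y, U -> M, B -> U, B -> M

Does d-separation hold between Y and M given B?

Enumerating the 2 paths from Y to M and testing each for blocking by {B}:
Path 1: Y ← U → M
  U is a fork and U is not conditioned on — no node blocks this path, so it is active.
Path 2: Y ← U ← B → M
  B is a fork here and B is conditioned on, so the path is blocked at B.
Because an active path exists, Y and M are not d-separated.

No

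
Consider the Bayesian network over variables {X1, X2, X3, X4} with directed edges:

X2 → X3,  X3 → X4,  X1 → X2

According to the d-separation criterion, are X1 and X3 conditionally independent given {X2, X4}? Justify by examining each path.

The only undirected path from X1 to X3 is:
  1. X1 → X2 → X3 — X2:chain[blocks] ⇒ blocked
All paths are blocked; X1 ⊥ X3 | {X2, X4} holds.

Yes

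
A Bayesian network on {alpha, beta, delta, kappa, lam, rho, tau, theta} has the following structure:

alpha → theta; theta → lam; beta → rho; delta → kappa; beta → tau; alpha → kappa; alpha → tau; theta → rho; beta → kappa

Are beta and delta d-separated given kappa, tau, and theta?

Enumerating the 3 paths from beta to delta and testing each for blocking by {kappa, tau, theta}:
Path 1: beta → tau ← alpha → kappa ← delta
  tau is a collider and tau is conditioned on, which opens it; alpha is a fork and alpha is not conditioned on; kappa is a collider and kappa is conditioned on, which opens it — no node blocks this path, so it is active.
Path 2: beta → kappa ← delta
  kappa is a collider and kappa is conditioned on, which opens it — no node blocks this path, so it is active.
Path 3: beta → rho ← theta ← alpha → kappa ← delta
  rho is a collider here and neither rho nor any of its descendants is conditioned on, so the collider stays closed — the path is blocked at rho.
Because an active path exists, beta and delta are not d-separated.

No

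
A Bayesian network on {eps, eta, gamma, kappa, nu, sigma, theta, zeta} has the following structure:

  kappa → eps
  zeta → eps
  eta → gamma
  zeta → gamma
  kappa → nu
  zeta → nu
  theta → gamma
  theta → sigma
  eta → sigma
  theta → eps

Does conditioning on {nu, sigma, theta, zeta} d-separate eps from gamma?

Yes

We examine all 4 paths between eps and gamma:
Path 1: eps ← theta → sigma ← eta → gamma
  theta is a fork here and theta is conditioned on, so the path is blocked at theta.
Path 2: eps ← theta → gamma
  theta is a fork here and theta is conditioned on, so the path is blocked at theta.
Path 3: eps ← zeta → gamma
  zeta is a fork here and zeta is conditioned on, so the path is blocked at zeta.
Path 4: eps ← kappa → nu ← zeta → gamma
  zeta is a fork here and zeta is conditioned on, so the path is blocked at zeta.
All paths are blocked; eps ⊥ gamma | {nu, sigma, theta, zeta} holds.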